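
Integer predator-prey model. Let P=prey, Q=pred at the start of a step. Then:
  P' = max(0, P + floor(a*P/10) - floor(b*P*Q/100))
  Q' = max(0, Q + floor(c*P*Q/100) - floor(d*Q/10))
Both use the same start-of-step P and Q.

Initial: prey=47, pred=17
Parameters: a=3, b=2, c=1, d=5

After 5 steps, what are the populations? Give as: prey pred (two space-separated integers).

Answer: 48 12

Derivation:
Step 1: prey: 47+14-15=46; pred: 17+7-8=16
Step 2: prey: 46+13-14=45; pred: 16+7-8=15
Step 3: prey: 45+13-13=45; pred: 15+6-7=14
Step 4: prey: 45+13-12=46; pred: 14+6-7=13
Step 5: prey: 46+13-11=48; pred: 13+5-6=12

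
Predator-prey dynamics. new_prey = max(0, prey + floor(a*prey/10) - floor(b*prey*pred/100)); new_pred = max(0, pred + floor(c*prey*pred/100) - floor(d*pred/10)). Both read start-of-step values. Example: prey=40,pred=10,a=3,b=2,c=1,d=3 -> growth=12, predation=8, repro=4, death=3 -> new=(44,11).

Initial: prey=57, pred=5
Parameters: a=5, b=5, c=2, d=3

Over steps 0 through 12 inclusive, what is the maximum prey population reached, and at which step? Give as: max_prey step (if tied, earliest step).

Answer: 75 2

Derivation:
Step 1: prey: 57+28-14=71; pred: 5+5-1=9
Step 2: prey: 71+35-31=75; pred: 9+12-2=19
Step 3: prey: 75+37-71=41; pred: 19+28-5=42
Step 4: prey: 41+20-86=0; pred: 42+34-12=64
Step 5: prey: 0+0-0=0; pred: 64+0-19=45
Step 6: prey: 0+0-0=0; pred: 45+0-13=32
Step 7: prey: 0+0-0=0; pred: 32+0-9=23
Step 8: prey: 0+0-0=0; pred: 23+0-6=17
Step 9: prey: 0+0-0=0; pred: 17+0-5=12
Step 10: prey: 0+0-0=0; pred: 12+0-3=9
Step 11: prey: 0+0-0=0; pred: 9+0-2=7
Step 12: prey: 0+0-0=0; pred: 7+0-2=5
Max prey = 75 at step 2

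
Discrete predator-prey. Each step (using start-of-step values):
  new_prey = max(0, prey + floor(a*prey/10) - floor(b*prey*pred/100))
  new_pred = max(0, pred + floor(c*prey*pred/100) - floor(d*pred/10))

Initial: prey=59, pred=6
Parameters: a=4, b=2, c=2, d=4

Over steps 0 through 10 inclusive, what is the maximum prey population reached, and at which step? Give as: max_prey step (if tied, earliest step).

Step 1: prey: 59+23-7=75; pred: 6+7-2=11
Step 2: prey: 75+30-16=89; pred: 11+16-4=23
Step 3: prey: 89+35-40=84; pred: 23+40-9=54
Step 4: prey: 84+33-90=27; pred: 54+90-21=123
Step 5: prey: 27+10-66=0; pred: 123+66-49=140
Step 6: prey: 0+0-0=0; pred: 140+0-56=84
Step 7: prey: 0+0-0=0; pred: 84+0-33=51
Step 8: prey: 0+0-0=0; pred: 51+0-20=31
Step 9: prey: 0+0-0=0; pred: 31+0-12=19
Step 10: prey: 0+0-0=0; pred: 19+0-7=12
Max prey = 89 at step 2

Answer: 89 2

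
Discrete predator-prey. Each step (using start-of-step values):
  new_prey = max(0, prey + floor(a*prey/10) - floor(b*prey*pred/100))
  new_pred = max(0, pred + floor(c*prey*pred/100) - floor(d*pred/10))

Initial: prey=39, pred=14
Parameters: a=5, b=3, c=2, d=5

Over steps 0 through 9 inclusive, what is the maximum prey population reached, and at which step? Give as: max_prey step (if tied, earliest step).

Step 1: prey: 39+19-16=42; pred: 14+10-7=17
Step 2: prey: 42+21-21=42; pred: 17+14-8=23
Step 3: prey: 42+21-28=35; pred: 23+19-11=31
Step 4: prey: 35+17-32=20; pred: 31+21-15=37
Step 5: prey: 20+10-22=8; pred: 37+14-18=33
Step 6: prey: 8+4-7=5; pred: 33+5-16=22
Step 7: prey: 5+2-3=4; pred: 22+2-11=13
Step 8: prey: 4+2-1=5; pred: 13+1-6=8
Step 9: prey: 5+2-1=6; pred: 8+0-4=4
Max prey = 42 at step 1

Answer: 42 1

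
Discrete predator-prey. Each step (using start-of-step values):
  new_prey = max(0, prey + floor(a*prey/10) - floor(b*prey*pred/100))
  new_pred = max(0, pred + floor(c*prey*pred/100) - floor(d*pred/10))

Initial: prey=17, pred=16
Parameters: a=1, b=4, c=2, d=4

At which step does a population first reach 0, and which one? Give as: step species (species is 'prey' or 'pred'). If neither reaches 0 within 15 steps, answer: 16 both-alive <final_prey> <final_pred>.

Step 1: prey: 17+1-10=8; pred: 16+5-6=15
Step 2: prey: 8+0-4=4; pred: 15+2-6=11
Step 3: prey: 4+0-1=3; pred: 11+0-4=7
Step 4: prey: 3+0-0=3; pred: 7+0-2=5
Step 5: prey: 3+0-0=3; pred: 5+0-2=3
Step 6: prey: 3+0-0=3; pred: 3+0-1=2
Step 7: prey: 3+0-0=3; pred: 2+0-0=2
Steps 8-15: state stable at prey=3, pred=2 (no change)
No extinction within 15 steps

Answer: 16 both-alive 3 2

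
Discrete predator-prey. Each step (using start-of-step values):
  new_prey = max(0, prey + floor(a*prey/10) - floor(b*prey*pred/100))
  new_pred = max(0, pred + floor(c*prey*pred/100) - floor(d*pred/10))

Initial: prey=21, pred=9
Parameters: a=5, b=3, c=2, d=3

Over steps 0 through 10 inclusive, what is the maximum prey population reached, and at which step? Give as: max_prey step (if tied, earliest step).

Step 1: prey: 21+10-5=26; pred: 9+3-2=10
Step 2: prey: 26+13-7=32; pred: 10+5-3=12
Step 3: prey: 32+16-11=37; pred: 12+7-3=16
Step 4: prey: 37+18-17=38; pred: 16+11-4=23
Step 5: prey: 38+19-26=31; pred: 23+17-6=34
Step 6: prey: 31+15-31=15; pred: 34+21-10=45
Step 7: prey: 15+7-20=2; pred: 45+13-13=45
Step 8: prey: 2+1-2=1; pred: 45+1-13=33
Step 9: prey: 1+0-0=1; pred: 33+0-9=24
Step 10: prey: 1+0-0=1; pred: 24+0-7=17
Max prey = 38 at step 4

Answer: 38 4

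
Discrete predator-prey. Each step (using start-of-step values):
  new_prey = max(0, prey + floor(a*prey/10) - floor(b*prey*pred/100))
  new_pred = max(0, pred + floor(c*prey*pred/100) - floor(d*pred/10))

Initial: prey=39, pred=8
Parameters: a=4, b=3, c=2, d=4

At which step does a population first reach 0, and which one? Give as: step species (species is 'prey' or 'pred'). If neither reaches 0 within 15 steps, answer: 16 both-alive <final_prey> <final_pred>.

Answer: 6 prey

Derivation:
Step 1: prey: 39+15-9=45; pred: 8+6-3=11
Step 2: prey: 45+18-14=49; pred: 11+9-4=16
Step 3: prey: 49+19-23=45; pred: 16+15-6=25
Step 4: prey: 45+18-33=30; pred: 25+22-10=37
Step 5: prey: 30+12-33=9; pred: 37+22-14=45
Step 6: prey: 9+3-12=0; pred: 45+8-18=35
First extinction: prey at step 6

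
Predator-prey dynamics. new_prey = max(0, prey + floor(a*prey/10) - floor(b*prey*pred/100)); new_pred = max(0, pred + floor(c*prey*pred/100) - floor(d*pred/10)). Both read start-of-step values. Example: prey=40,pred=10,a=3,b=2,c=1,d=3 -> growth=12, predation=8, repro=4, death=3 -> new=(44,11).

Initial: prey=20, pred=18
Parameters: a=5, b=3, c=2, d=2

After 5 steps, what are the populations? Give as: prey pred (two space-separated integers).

Answer: 5 28

Derivation:
Step 1: prey: 20+10-10=20; pred: 18+7-3=22
Step 2: prey: 20+10-13=17; pred: 22+8-4=26
Step 3: prey: 17+8-13=12; pred: 26+8-5=29
Step 4: prey: 12+6-10=8; pred: 29+6-5=30
Step 5: prey: 8+4-7=5; pred: 30+4-6=28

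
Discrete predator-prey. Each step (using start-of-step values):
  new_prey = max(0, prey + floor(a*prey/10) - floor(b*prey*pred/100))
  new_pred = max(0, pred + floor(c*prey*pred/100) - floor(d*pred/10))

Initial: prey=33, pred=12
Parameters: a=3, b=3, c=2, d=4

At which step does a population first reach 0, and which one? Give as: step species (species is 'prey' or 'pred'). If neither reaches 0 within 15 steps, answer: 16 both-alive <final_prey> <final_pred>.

Answer: 16 both-alive 25 2

Derivation:
Step 1: prey: 33+9-11=31; pred: 12+7-4=15
Step 2: prey: 31+9-13=27; pred: 15+9-6=18
Step 3: prey: 27+8-14=21; pred: 18+9-7=20
Step 4: prey: 21+6-12=15; pred: 20+8-8=20
Step 5: prey: 15+4-9=10; pred: 20+6-8=18
Step 6: prey: 10+3-5=8; pred: 18+3-7=14
Step 7: prey: 8+2-3=7; pred: 14+2-5=11
Step 8: prey: 7+2-2=7; pred: 11+1-4=8
Step 9: prey: 7+2-1=8; pred: 8+1-3=6
Step 10: prey: 8+2-1=9; pred: 6+0-2=4
Step 11: prey: 9+2-1=10; pred: 4+0-1=3
Step 12: prey: 10+3-0=13; pred: 3+0-1=2
Step 13: prey: 13+3-0=16; pred: 2+0-0=2
Step 14: prey: 16+4-0=20; pred: 2+0-0=2
Step 15: prey: 20+6-1=25; pred: 2+0-0=2
No extinction within 15 steps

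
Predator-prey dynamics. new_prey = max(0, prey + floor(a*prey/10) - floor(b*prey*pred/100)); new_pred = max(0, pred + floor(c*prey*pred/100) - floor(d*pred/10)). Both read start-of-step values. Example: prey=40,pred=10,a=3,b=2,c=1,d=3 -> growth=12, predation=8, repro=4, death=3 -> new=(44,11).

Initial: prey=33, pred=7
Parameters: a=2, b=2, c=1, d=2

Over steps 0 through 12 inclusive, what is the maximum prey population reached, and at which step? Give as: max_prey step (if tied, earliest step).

Step 1: prey: 33+6-4=35; pred: 7+2-1=8
Step 2: prey: 35+7-5=37; pred: 8+2-1=9
Step 3: prey: 37+7-6=38; pred: 9+3-1=11
Step 4: prey: 38+7-8=37; pred: 11+4-2=13
Step 5: prey: 37+7-9=35; pred: 13+4-2=15
Step 6: prey: 35+7-10=32; pred: 15+5-3=17
Step 7: prey: 32+6-10=28; pred: 17+5-3=19
Step 8: prey: 28+5-10=23; pred: 19+5-3=21
Step 9: prey: 23+4-9=18; pred: 21+4-4=21
Step 10: prey: 18+3-7=14; pred: 21+3-4=20
Step 11: prey: 14+2-5=11; pred: 20+2-4=18
Step 12: prey: 11+2-3=10; pred: 18+1-3=16
Max prey = 38 at step 3

Answer: 38 3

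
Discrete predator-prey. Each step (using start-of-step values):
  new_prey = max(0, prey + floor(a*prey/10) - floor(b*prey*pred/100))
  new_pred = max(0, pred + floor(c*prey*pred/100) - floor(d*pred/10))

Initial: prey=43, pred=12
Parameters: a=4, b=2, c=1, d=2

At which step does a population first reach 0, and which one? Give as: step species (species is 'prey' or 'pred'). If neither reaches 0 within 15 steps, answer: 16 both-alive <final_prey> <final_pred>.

Answer: 16 both-alive 1 11

Derivation:
Step 1: prey: 43+17-10=50; pred: 12+5-2=15
Step 2: prey: 50+20-15=55; pred: 15+7-3=19
Step 3: prey: 55+22-20=57; pred: 19+10-3=26
Step 4: prey: 57+22-29=50; pred: 26+14-5=35
Step 5: prey: 50+20-35=35; pred: 35+17-7=45
Step 6: prey: 35+14-31=18; pred: 45+15-9=51
Step 7: prey: 18+7-18=7; pred: 51+9-10=50
Step 8: prey: 7+2-7=2; pred: 50+3-10=43
Step 9: prey: 2+0-1=1; pred: 43+0-8=35
Step 10: prey: 1+0-0=1; pred: 35+0-7=28
Step 11: prey: 1+0-0=1; pred: 28+0-5=23
Step 12: prey: 1+0-0=1; pred: 23+0-4=19
Step 13: prey: 1+0-0=1; pred: 19+0-3=16
Step 14: prey: 1+0-0=1; pred: 16+0-3=13
Step 15: prey: 1+0-0=1; pred: 13+0-2=11
No extinction within 15 steps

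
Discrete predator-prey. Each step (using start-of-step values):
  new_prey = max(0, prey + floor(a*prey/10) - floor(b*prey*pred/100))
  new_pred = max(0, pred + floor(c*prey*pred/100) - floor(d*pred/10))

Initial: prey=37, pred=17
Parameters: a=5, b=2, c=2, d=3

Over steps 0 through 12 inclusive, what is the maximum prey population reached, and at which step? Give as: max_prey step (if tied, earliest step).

Step 1: prey: 37+18-12=43; pred: 17+12-5=24
Step 2: prey: 43+21-20=44; pred: 24+20-7=37
Step 3: prey: 44+22-32=34; pred: 37+32-11=58
Step 4: prey: 34+17-39=12; pred: 58+39-17=80
Step 5: prey: 12+6-19=0; pred: 80+19-24=75
Step 6: prey: 0+0-0=0; pred: 75+0-22=53
Step 7: prey: 0+0-0=0; pred: 53+0-15=38
Step 8: prey: 0+0-0=0; pred: 38+0-11=27
Step 9: prey: 0+0-0=0; pred: 27+0-8=19
Step 10: prey: 0+0-0=0; pred: 19+0-5=14
Step 11: prey: 0+0-0=0; pred: 14+0-4=10
Step 12: prey: 0+0-0=0; pred: 10+0-3=7
Max prey = 44 at step 2

Answer: 44 2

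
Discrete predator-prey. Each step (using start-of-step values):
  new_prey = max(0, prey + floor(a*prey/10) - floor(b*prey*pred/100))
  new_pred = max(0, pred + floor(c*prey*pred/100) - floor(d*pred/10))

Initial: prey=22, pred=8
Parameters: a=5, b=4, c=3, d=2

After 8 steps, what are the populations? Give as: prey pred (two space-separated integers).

Step 1: prey: 22+11-7=26; pred: 8+5-1=12
Step 2: prey: 26+13-12=27; pred: 12+9-2=19
Step 3: prey: 27+13-20=20; pred: 19+15-3=31
Step 4: prey: 20+10-24=6; pred: 31+18-6=43
Step 5: prey: 6+3-10=0; pred: 43+7-8=42
Step 6: prey: 0+0-0=0; pred: 42+0-8=34
Step 7: prey: 0+0-0=0; pred: 34+0-6=28
Step 8: prey: 0+0-0=0; pred: 28+0-5=23

Answer: 0 23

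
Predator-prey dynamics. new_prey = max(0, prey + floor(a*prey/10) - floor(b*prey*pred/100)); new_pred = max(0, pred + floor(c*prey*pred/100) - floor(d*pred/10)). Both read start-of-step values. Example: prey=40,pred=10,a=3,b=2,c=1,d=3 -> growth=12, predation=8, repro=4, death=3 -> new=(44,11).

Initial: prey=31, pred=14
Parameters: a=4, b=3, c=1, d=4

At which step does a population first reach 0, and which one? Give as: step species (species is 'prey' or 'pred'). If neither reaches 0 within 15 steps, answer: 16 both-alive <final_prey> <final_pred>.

Answer: 16 both-alive 17 19

Derivation:
Step 1: prey: 31+12-13=30; pred: 14+4-5=13
Step 2: prey: 30+12-11=31; pred: 13+3-5=11
Step 3: prey: 31+12-10=33; pred: 11+3-4=10
Step 4: prey: 33+13-9=37; pred: 10+3-4=9
Step 5: prey: 37+14-9=42; pred: 9+3-3=9
Step 6: prey: 42+16-11=47; pred: 9+3-3=9
Step 7: prey: 47+18-12=53; pred: 9+4-3=10
Step 8: prey: 53+21-15=59; pred: 10+5-4=11
Step 9: prey: 59+23-19=63; pred: 11+6-4=13
Step 10: prey: 63+25-24=64; pred: 13+8-5=16
Step 11: prey: 64+25-30=59; pred: 16+10-6=20
Step 12: prey: 59+23-35=47; pred: 20+11-8=23
Step 13: prey: 47+18-32=33; pred: 23+10-9=24
Step 14: prey: 33+13-23=23; pred: 24+7-9=22
Step 15: prey: 23+9-15=17; pred: 22+5-8=19
No extinction within 15 steps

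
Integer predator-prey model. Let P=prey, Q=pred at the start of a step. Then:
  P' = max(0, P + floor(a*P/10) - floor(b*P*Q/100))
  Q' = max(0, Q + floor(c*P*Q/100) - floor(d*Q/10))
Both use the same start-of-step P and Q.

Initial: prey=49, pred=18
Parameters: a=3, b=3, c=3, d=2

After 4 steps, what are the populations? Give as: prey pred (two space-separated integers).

Answer: 0 56

Derivation:
Step 1: prey: 49+14-26=37; pred: 18+26-3=41
Step 2: prey: 37+11-45=3; pred: 41+45-8=78
Step 3: prey: 3+0-7=0; pred: 78+7-15=70
Step 4: prey: 0+0-0=0; pred: 70+0-14=56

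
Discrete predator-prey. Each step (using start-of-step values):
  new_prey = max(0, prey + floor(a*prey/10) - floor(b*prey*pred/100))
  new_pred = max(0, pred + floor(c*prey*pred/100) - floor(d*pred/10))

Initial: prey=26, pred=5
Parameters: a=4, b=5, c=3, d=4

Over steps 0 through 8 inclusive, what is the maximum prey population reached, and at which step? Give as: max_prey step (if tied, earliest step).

Answer: 33 2

Derivation:
Step 1: prey: 26+10-6=30; pred: 5+3-2=6
Step 2: prey: 30+12-9=33; pred: 6+5-2=9
Step 3: prey: 33+13-14=32; pred: 9+8-3=14
Step 4: prey: 32+12-22=22; pred: 14+13-5=22
Step 5: prey: 22+8-24=6; pred: 22+14-8=28
Step 6: prey: 6+2-8=0; pred: 28+5-11=22
Step 7: prey: 0+0-0=0; pred: 22+0-8=14
Step 8: prey: 0+0-0=0; pred: 14+0-5=9
Max prey = 33 at step 2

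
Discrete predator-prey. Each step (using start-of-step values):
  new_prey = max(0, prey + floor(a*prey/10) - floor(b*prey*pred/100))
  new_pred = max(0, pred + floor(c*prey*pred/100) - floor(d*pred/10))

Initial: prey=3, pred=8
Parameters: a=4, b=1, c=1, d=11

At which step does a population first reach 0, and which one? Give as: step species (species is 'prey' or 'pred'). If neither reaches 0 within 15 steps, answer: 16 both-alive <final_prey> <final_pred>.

Answer: 1 pred

Derivation:
Step 1: prey: 3+1-0=4; pred: 8+0-8=0
First extinction: pred at step 1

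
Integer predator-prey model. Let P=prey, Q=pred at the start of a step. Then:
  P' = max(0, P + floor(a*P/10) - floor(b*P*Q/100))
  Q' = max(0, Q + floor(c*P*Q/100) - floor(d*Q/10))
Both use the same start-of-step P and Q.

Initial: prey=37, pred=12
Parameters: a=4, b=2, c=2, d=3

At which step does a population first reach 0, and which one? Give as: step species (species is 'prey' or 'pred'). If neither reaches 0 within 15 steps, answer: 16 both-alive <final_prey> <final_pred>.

Answer: 6 prey

Derivation:
Step 1: prey: 37+14-8=43; pred: 12+8-3=17
Step 2: prey: 43+17-14=46; pred: 17+14-5=26
Step 3: prey: 46+18-23=41; pred: 26+23-7=42
Step 4: prey: 41+16-34=23; pred: 42+34-12=64
Step 5: prey: 23+9-29=3; pred: 64+29-19=74
Step 6: prey: 3+1-4=0; pred: 74+4-22=56
First extinction: prey at step 6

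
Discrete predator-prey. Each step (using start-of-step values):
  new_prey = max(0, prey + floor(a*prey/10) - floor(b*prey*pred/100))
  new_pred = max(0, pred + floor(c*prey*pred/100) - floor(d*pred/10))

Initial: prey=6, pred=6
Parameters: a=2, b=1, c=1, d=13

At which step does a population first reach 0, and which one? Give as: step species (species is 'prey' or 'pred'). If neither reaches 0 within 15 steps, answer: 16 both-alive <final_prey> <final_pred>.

Step 1: prey: 6+1-0=7; pred: 6+0-7=0
First extinction: pred at step 1

Answer: 1 pred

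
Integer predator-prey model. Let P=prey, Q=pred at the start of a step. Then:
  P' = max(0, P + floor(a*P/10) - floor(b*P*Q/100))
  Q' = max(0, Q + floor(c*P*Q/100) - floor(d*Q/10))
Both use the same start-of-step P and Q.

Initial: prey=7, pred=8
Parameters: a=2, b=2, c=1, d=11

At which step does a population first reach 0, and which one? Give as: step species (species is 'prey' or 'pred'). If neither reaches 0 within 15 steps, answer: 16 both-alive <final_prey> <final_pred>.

Step 1: prey: 7+1-1=7; pred: 8+0-8=0
First extinction: pred at step 1

Answer: 1 pred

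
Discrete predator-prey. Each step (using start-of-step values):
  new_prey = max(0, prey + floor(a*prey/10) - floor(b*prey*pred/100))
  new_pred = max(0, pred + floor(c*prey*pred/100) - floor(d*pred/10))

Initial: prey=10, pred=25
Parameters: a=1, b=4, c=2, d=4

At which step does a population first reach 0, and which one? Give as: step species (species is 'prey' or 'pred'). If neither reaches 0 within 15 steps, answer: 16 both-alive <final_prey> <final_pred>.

Step 1: prey: 10+1-10=1; pred: 25+5-10=20
Step 2: prey: 1+0-0=1; pred: 20+0-8=12
Step 3: prey: 1+0-0=1; pred: 12+0-4=8
Step 4: prey: 1+0-0=1; pred: 8+0-3=5
Step 5: prey: 1+0-0=1; pred: 5+0-2=3
Step 6: prey: 1+0-0=1; pred: 3+0-1=2
Step 7: prey: 1+0-0=1; pred: 2+0-0=2
Steps 8-15: state stable at prey=1, pred=2 (no change)
No extinction within 15 steps

Answer: 16 both-alive 1 2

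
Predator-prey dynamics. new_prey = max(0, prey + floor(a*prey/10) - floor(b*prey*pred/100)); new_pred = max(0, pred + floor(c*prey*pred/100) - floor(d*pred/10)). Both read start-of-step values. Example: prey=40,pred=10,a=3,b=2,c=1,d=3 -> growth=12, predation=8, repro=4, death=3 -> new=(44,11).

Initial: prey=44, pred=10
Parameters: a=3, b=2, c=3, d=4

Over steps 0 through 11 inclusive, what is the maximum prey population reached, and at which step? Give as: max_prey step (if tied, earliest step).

Step 1: prey: 44+13-8=49; pred: 10+13-4=19
Step 2: prey: 49+14-18=45; pred: 19+27-7=39
Step 3: prey: 45+13-35=23; pred: 39+52-15=76
Step 4: prey: 23+6-34=0; pred: 76+52-30=98
Step 5: prey: 0+0-0=0; pred: 98+0-39=59
Step 6: prey: 0+0-0=0; pred: 59+0-23=36
Step 7: prey: 0+0-0=0; pred: 36+0-14=22
Step 8: prey: 0+0-0=0; pred: 22+0-8=14
Step 9: prey: 0+0-0=0; pred: 14+0-5=9
Step 10: prey: 0+0-0=0; pred: 9+0-3=6
Step 11: prey: 0+0-0=0; pred: 6+0-2=4
Max prey = 49 at step 1

Answer: 49 1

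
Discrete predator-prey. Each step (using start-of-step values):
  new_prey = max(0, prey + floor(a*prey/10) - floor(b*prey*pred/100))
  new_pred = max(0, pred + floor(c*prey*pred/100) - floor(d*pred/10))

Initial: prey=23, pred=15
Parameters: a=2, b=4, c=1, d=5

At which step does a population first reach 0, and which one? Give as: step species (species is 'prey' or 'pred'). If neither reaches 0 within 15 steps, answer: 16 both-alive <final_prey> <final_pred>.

Step 1: prey: 23+4-13=14; pred: 15+3-7=11
Step 2: prey: 14+2-6=10; pred: 11+1-5=7
Step 3: prey: 10+2-2=10; pred: 7+0-3=4
Step 4: prey: 10+2-1=11; pred: 4+0-2=2
Step 5: prey: 11+2-0=13; pred: 2+0-1=1
Step 6: prey: 13+2-0=15; pred: 1+0-0=1
Step 7: prey: 15+3-0=18; pred: 1+0-0=1
Step 8: prey: 18+3-0=21; pred: 1+0-0=1
Step 9: prey: 21+4-0=25; pred: 1+0-0=1
Step 10: prey: 25+5-1=29; pred: 1+0-0=1
Step 11: prey: 29+5-1=33; pred: 1+0-0=1
Step 12: prey: 33+6-1=38; pred: 1+0-0=1
Step 13: prey: 38+7-1=44; pred: 1+0-0=1
Step 14: prey: 44+8-1=51; pred: 1+0-0=1
Step 15: prey: 51+10-2=59; pred: 1+0-0=1
No extinction within 15 steps

Answer: 16 both-alive 59 1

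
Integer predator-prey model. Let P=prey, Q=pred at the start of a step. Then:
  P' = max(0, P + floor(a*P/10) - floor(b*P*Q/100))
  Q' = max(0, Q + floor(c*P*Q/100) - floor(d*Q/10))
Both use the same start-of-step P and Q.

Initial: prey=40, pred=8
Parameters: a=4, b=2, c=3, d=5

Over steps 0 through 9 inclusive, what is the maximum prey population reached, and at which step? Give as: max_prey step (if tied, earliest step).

Answer: 57 2

Derivation:
Step 1: prey: 40+16-6=50; pred: 8+9-4=13
Step 2: prey: 50+20-13=57; pred: 13+19-6=26
Step 3: prey: 57+22-29=50; pred: 26+44-13=57
Step 4: prey: 50+20-57=13; pred: 57+85-28=114
Step 5: prey: 13+5-29=0; pred: 114+44-57=101
Step 6: prey: 0+0-0=0; pred: 101+0-50=51
Step 7: prey: 0+0-0=0; pred: 51+0-25=26
Step 8: prey: 0+0-0=0; pred: 26+0-13=13
Step 9: prey: 0+0-0=0; pred: 13+0-6=7
Max prey = 57 at step 2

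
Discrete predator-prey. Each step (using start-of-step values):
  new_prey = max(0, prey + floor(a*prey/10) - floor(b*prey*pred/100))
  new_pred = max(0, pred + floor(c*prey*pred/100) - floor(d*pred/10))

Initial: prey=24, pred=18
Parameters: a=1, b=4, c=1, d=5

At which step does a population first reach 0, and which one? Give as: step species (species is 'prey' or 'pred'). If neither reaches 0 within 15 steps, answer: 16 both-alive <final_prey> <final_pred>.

Answer: 16 both-alive 4 1

Derivation:
Step 1: prey: 24+2-17=9; pred: 18+4-9=13
Step 2: prey: 9+0-4=5; pred: 13+1-6=8
Step 3: prey: 5+0-1=4; pred: 8+0-4=4
Step 4: prey: 4+0-0=4; pred: 4+0-2=2
Step 5: prey: 4+0-0=4; pred: 2+0-1=1
Step 6: prey: 4+0-0=4; pred: 1+0-0=1
Steps 7-15: state stable at prey=4, pred=1 (no change)
No extinction within 15 steps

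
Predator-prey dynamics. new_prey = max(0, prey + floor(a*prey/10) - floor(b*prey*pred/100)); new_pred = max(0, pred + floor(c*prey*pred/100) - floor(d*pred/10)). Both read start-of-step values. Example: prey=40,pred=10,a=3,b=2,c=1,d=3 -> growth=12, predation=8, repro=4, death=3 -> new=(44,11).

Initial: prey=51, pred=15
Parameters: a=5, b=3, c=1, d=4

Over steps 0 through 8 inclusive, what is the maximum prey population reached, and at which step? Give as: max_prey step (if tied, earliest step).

Answer: 56 2

Derivation:
Step 1: prey: 51+25-22=54; pred: 15+7-6=16
Step 2: prey: 54+27-25=56; pred: 16+8-6=18
Step 3: prey: 56+28-30=54; pred: 18+10-7=21
Step 4: prey: 54+27-34=47; pred: 21+11-8=24
Step 5: prey: 47+23-33=37; pred: 24+11-9=26
Step 6: prey: 37+18-28=27; pred: 26+9-10=25
Step 7: prey: 27+13-20=20; pred: 25+6-10=21
Step 8: prey: 20+10-12=18; pred: 21+4-8=17
Max prey = 56 at step 2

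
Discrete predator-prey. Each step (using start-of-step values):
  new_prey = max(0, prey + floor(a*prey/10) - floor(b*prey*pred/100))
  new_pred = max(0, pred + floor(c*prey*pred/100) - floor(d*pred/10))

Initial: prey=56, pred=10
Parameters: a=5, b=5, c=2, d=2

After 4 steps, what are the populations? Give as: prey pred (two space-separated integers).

Step 1: prey: 56+28-28=56; pred: 10+11-2=19
Step 2: prey: 56+28-53=31; pred: 19+21-3=37
Step 3: prey: 31+15-57=0; pred: 37+22-7=52
Step 4: prey: 0+0-0=0; pred: 52+0-10=42

Answer: 0 42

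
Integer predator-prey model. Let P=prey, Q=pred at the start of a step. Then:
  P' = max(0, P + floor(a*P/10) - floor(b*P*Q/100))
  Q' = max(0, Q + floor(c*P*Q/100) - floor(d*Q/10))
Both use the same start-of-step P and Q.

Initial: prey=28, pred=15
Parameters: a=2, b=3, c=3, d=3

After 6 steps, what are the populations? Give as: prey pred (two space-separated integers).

Answer: 1 13

Derivation:
Step 1: prey: 28+5-12=21; pred: 15+12-4=23
Step 2: prey: 21+4-14=11; pred: 23+14-6=31
Step 3: prey: 11+2-10=3; pred: 31+10-9=32
Step 4: prey: 3+0-2=1; pred: 32+2-9=25
Step 5: prey: 1+0-0=1; pred: 25+0-7=18
Step 6: prey: 1+0-0=1; pred: 18+0-5=13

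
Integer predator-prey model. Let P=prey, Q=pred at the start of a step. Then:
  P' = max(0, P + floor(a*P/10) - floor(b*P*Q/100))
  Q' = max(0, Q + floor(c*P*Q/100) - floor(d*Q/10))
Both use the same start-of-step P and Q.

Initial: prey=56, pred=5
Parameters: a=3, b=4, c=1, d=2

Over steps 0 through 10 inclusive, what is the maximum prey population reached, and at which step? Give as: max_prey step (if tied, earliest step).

Step 1: prey: 56+16-11=61; pred: 5+2-1=6
Step 2: prey: 61+18-14=65; pred: 6+3-1=8
Step 3: prey: 65+19-20=64; pred: 8+5-1=12
Step 4: prey: 64+19-30=53; pred: 12+7-2=17
Step 5: prey: 53+15-36=32; pred: 17+9-3=23
Step 6: prey: 32+9-29=12; pred: 23+7-4=26
Step 7: prey: 12+3-12=3; pred: 26+3-5=24
Step 8: prey: 3+0-2=1; pred: 24+0-4=20
Step 9: prey: 1+0-0=1; pred: 20+0-4=16
Step 10: prey: 1+0-0=1; pred: 16+0-3=13
Max prey = 65 at step 2

Answer: 65 2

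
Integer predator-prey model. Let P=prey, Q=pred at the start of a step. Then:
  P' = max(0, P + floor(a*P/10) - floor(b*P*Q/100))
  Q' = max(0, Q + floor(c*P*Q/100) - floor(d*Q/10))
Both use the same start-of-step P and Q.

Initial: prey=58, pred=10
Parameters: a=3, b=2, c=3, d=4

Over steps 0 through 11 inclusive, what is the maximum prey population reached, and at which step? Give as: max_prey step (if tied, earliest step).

Answer: 64 1

Derivation:
Step 1: prey: 58+17-11=64; pred: 10+17-4=23
Step 2: prey: 64+19-29=54; pred: 23+44-9=58
Step 3: prey: 54+16-62=8; pred: 58+93-23=128
Step 4: prey: 8+2-20=0; pred: 128+30-51=107
Step 5: prey: 0+0-0=0; pred: 107+0-42=65
Step 6: prey: 0+0-0=0; pred: 65+0-26=39
Step 7: prey: 0+0-0=0; pred: 39+0-15=24
Step 8: prey: 0+0-0=0; pred: 24+0-9=15
Step 9: prey: 0+0-0=0; pred: 15+0-6=9
Step 10: prey: 0+0-0=0; pred: 9+0-3=6
Step 11: prey: 0+0-0=0; pred: 6+0-2=4
Max prey = 64 at step 1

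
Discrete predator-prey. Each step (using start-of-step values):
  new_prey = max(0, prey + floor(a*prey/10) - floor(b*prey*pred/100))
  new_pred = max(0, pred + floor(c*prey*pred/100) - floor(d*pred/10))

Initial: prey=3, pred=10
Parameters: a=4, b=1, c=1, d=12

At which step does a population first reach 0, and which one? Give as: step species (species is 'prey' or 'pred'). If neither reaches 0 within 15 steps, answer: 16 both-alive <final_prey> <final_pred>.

Step 1: prey: 3+1-0=4; pred: 10+0-12=0
First extinction: pred at step 1

Answer: 1 pred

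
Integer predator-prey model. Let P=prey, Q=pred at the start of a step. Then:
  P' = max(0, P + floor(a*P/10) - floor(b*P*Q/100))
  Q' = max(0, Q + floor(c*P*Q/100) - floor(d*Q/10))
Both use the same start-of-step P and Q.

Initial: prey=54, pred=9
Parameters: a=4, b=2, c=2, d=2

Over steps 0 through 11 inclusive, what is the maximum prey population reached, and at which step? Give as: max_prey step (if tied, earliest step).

Answer: 70 2

Derivation:
Step 1: prey: 54+21-9=66; pred: 9+9-1=17
Step 2: prey: 66+26-22=70; pred: 17+22-3=36
Step 3: prey: 70+28-50=48; pred: 36+50-7=79
Step 4: prey: 48+19-75=0; pred: 79+75-15=139
Step 5: prey: 0+0-0=0; pred: 139+0-27=112
Step 6: prey: 0+0-0=0; pred: 112+0-22=90
Step 7: prey: 0+0-0=0; pred: 90+0-18=72
Step 8: prey: 0+0-0=0; pred: 72+0-14=58
Step 9: prey: 0+0-0=0; pred: 58+0-11=47
Step 10: prey: 0+0-0=0; pred: 47+0-9=38
Step 11: prey: 0+0-0=0; pred: 38+0-7=31
Max prey = 70 at step 2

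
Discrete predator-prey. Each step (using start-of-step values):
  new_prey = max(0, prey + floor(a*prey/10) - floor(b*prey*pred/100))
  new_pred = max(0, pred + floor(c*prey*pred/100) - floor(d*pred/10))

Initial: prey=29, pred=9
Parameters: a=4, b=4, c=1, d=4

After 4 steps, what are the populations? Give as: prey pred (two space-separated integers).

Answer: 41 7

Derivation:
Step 1: prey: 29+11-10=30; pred: 9+2-3=8
Step 2: prey: 30+12-9=33; pred: 8+2-3=7
Step 3: prey: 33+13-9=37; pred: 7+2-2=7
Step 4: prey: 37+14-10=41; pred: 7+2-2=7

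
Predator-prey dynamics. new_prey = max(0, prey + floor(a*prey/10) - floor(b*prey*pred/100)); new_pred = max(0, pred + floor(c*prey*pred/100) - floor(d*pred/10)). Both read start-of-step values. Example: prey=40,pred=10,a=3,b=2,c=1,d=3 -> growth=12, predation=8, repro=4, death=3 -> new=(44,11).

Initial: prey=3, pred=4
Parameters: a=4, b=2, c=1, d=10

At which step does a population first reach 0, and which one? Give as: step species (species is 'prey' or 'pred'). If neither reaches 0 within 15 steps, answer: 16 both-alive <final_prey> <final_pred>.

Answer: 1 pred

Derivation:
Step 1: prey: 3+1-0=4; pred: 4+0-4=0
First extinction: pred at step 1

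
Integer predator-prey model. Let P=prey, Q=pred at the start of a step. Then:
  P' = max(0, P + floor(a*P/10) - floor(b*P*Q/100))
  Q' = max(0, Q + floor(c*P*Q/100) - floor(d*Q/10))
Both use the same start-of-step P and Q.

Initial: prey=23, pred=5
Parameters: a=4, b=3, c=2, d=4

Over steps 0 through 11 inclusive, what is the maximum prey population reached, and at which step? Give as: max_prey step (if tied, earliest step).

Answer: 63 5

Derivation:
Step 1: prey: 23+9-3=29; pred: 5+2-2=5
Step 2: prey: 29+11-4=36; pred: 5+2-2=5
Step 3: prey: 36+14-5=45; pred: 5+3-2=6
Step 4: prey: 45+18-8=55; pred: 6+5-2=9
Step 5: prey: 55+22-14=63; pred: 9+9-3=15
Step 6: prey: 63+25-28=60; pred: 15+18-6=27
Step 7: prey: 60+24-48=36; pred: 27+32-10=49
Step 8: prey: 36+14-52=0; pred: 49+35-19=65
Step 9: prey: 0+0-0=0; pred: 65+0-26=39
Step 10: prey: 0+0-0=0; pred: 39+0-15=24
Step 11: prey: 0+0-0=0; pred: 24+0-9=15
Max prey = 63 at step 5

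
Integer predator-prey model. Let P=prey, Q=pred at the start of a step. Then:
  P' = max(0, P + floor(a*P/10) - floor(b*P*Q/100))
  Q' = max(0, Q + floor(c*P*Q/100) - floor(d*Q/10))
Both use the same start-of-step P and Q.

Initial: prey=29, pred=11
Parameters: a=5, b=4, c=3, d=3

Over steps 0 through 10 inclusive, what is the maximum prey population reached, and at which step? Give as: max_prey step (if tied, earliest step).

Answer: 31 1

Derivation:
Step 1: prey: 29+14-12=31; pred: 11+9-3=17
Step 2: prey: 31+15-21=25; pred: 17+15-5=27
Step 3: prey: 25+12-27=10; pred: 27+20-8=39
Step 4: prey: 10+5-15=0; pred: 39+11-11=39
Step 5: prey: 0+0-0=0; pred: 39+0-11=28
Step 6: prey: 0+0-0=0; pred: 28+0-8=20
Step 7: prey: 0+0-0=0; pred: 20+0-6=14
Step 8: prey: 0+0-0=0; pred: 14+0-4=10
Step 9: prey: 0+0-0=0; pred: 10+0-3=7
Step 10: prey: 0+0-0=0; pred: 7+0-2=5
Max prey = 31 at step 1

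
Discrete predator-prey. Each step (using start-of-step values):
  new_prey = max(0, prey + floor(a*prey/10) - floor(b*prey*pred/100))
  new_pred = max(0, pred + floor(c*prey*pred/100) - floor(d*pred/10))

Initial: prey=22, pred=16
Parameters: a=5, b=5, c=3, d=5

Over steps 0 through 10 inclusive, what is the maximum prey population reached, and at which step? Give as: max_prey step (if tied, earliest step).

Answer: 32 10

Derivation:
Step 1: prey: 22+11-17=16; pred: 16+10-8=18
Step 2: prey: 16+8-14=10; pred: 18+8-9=17
Step 3: prey: 10+5-8=7; pred: 17+5-8=14
Step 4: prey: 7+3-4=6; pred: 14+2-7=9
Step 5: prey: 6+3-2=7; pred: 9+1-4=6
Step 6: prey: 7+3-2=8; pred: 6+1-3=4
Step 7: prey: 8+4-1=11; pred: 4+0-2=2
Step 8: prey: 11+5-1=15; pred: 2+0-1=1
Step 9: prey: 15+7-0=22; pred: 1+0-0=1
Step 10: prey: 22+11-1=32; pred: 1+0-0=1
Max prey = 32 at step 10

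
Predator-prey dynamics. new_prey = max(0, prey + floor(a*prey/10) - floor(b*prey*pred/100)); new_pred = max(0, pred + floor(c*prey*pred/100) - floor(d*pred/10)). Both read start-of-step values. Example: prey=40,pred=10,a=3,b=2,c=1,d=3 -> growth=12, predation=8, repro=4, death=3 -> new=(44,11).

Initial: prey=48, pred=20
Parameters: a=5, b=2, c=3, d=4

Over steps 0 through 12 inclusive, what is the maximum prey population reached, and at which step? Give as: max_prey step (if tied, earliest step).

Step 1: prey: 48+24-19=53; pred: 20+28-8=40
Step 2: prey: 53+26-42=37; pred: 40+63-16=87
Step 3: prey: 37+18-64=0; pred: 87+96-34=149
Step 4: prey: 0+0-0=0; pred: 149+0-59=90
Step 5: prey: 0+0-0=0; pred: 90+0-36=54
Step 6: prey: 0+0-0=0; pred: 54+0-21=33
Step 7: prey: 0+0-0=0; pred: 33+0-13=20
Step 8: prey: 0+0-0=0; pred: 20+0-8=12
Step 9: prey: 0+0-0=0; pred: 12+0-4=8
Step 10: prey: 0+0-0=0; pred: 8+0-3=5
Step 11: prey: 0+0-0=0; pred: 5+0-2=3
Step 12: prey: 0+0-0=0; pred: 3+0-1=2
Max prey = 53 at step 1

Answer: 53 1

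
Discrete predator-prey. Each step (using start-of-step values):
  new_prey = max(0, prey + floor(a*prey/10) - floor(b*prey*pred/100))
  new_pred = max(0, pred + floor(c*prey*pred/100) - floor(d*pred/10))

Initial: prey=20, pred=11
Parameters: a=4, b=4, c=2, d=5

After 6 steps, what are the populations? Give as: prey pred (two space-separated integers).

Answer: 29 7

Derivation:
Step 1: prey: 20+8-8=20; pred: 11+4-5=10
Step 2: prey: 20+8-8=20; pred: 10+4-5=9
Step 3: prey: 20+8-7=21; pred: 9+3-4=8
Step 4: prey: 21+8-6=23; pred: 8+3-4=7
Step 5: prey: 23+9-6=26; pred: 7+3-3=7
Step 6: prey: 26+10-7=29; pred: 7+3-3=7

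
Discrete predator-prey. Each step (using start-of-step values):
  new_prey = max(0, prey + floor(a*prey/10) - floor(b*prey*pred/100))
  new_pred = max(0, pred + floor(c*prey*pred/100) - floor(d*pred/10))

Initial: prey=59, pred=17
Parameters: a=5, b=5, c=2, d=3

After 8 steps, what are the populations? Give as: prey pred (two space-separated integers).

Step 1: prey: 59+29-50=38; pred: 17+20-5=32
Step 2: prey: 38+19-60=0; pred: 32+24-9=47
Step 3: prey: 0+0-0=0; pred: 47+0-14=33
Step 4: prey: 0+0-0=0; pred: 33+0-9=24
Step 5: prey: 0+0-0=0; pred: 24+0-7=17
Step 6: prey: 0+0-0=0; pred: 17+0-5=12
Step 7: prey: 0+0-0=0; pred: 12+0-3=9
Step 8: prey: 0+0-0=0; pred: 9+0-2=7

Answer: 0 7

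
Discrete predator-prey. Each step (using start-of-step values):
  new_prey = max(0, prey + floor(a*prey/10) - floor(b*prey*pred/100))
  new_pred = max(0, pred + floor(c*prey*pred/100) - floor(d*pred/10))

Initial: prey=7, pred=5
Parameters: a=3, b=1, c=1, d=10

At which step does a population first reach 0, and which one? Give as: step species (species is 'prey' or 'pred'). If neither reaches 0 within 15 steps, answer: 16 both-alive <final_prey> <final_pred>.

Step 1: prey: 7+2-0=9; pred: 5+0-5=0
First extinction: pred at step 1

Answer: 1 pred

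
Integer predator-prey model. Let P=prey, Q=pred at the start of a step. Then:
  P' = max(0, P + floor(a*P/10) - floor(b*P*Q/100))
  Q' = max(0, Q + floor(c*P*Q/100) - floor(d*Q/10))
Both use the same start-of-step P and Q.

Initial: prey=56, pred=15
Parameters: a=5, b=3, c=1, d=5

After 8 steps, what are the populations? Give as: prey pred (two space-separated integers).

Answer: 34 16

Derivation:
Step 1: prey: 56+28-25=59; pred: 15+8-7=16
Step 2: prey: 59+29-28=60; pred: 16+9-8=17
Step 3: prey: 60+30-30=60; pred: 17+10-8=19
Step 4: prey: 60+30-34=56; pred: 19+11-9=21
Step 5: prey: 56+28-35=49; pred: 21+11-10=22
Step 6: prey: 49+24-32=41; pred: 22+10-11=21
Step 7: prey: 41+20-25=36; pred: 21+8-10=19
Step 8: prey: 36+18-20=34; pred: 19+6-9=16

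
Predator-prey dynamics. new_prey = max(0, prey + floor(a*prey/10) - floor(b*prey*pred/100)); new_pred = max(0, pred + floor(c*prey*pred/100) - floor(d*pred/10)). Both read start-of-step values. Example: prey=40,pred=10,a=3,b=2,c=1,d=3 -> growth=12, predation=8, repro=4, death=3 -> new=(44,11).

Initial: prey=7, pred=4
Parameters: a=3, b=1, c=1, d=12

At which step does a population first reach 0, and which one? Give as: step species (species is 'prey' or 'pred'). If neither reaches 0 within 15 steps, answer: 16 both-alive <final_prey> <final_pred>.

Step 1: prey: 7+2-0=9; pred: 4+0-4=0
First extinction: pred at step 1

Answer: 1 pred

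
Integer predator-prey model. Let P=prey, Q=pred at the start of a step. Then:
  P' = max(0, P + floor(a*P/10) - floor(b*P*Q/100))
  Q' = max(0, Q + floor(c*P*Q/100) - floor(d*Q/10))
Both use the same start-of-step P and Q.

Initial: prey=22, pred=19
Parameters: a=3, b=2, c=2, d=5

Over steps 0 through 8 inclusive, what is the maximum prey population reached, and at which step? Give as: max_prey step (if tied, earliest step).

Step 1: prey: 22+6-8=20; pred: 19+8-9=18
Step 2: prey: 20+6-7=19; pred: 18+7-9=16
Step 3: prey: 19+5-6=18; pred: 16+6-8=14
Step 4: prey: 18+5-5=18; pred: 14+5-7=12
Step 5: prey: 18+5-4=19; pred: 12+4-6=10
Step 6: prey: 19+5-3=21; pred: 10+3-5=8
Step 7: prey: 21+6-3=24; pred: 8+3-4=7
Step 8: prey: 24+7-3=28; pred: 7+3-3=7
Max prey = 28 at step 8

Answer: 28 8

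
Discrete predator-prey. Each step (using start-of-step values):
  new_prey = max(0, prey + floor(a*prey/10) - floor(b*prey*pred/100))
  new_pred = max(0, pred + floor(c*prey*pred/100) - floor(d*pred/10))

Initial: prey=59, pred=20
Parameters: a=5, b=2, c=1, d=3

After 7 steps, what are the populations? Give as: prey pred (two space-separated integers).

Answer: 3 34

Derivation:
Step 1: prey: 59+29-23=65; pred: 20+11-6=25
Step 2: prey: 65+32-32=65; pred: 25+16-7=34
Step 3: prey: 65+32-44=53; pred: 34+22-10=46
Step 4: prey: 53+26-48=31; pred: 46+24-13=57
Step 5: prey: 31+15-35=11; pred: 57+17-17=57
Step 6: prey: 11+5-12=4; pred: 57+6-17=46
Step 7: prey: 4+2-3=3; pred: 46+1-13=34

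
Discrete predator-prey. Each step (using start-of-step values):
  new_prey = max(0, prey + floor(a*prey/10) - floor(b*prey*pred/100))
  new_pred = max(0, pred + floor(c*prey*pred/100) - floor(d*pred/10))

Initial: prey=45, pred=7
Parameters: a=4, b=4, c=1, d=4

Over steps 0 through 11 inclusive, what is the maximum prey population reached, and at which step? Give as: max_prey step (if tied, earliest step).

Answer: 58 3

Derivation:
Step 1: prey: 45+18-12=51; pred: 7+3-2=8
Step 2: prey: 51+20-16=55; pred: 8+4-3=9
Step 3: prey: 55+22-19=58; pred: 9+4-3=10
Step 4: prey: 58+23-23=58; pred: 10+5-4=11
Step 5: prey: 58+23-25=56; pred: 11+6-4=13
Step 6: prey: 56+22-29=49; pred: 13+7-5=15
Step 7: prey: 49+19-29=39; pred: 15+7-6=16
Step 8: prey: 39+15-24=30; pred: 16+6-6=16
Step 9: prey: 30+12-19=23; pred: 16+4-6=14
Step 10: prey: 23+9-12=20; pred: 14+3-5=12
Step 11: prey: 20+8-9=19; pred: 12+2-4=10
Max prey = 58 at step 3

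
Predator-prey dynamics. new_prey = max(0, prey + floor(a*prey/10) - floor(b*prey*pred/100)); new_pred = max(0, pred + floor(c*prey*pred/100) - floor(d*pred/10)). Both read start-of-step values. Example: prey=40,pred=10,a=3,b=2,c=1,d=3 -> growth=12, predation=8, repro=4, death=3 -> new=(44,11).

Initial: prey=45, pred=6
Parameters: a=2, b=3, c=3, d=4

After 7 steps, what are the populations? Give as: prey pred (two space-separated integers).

Answer: 0 11

Derivation:
Step 1: prey: 45+9-8=46; pred: 6+8-2=12
Step 2: prey: 46+9-16=39; pred: 12+16-4=24
Step 3: prey: 39+7-28=18; pred: 24+28-9=43
Step 4: prey: 18+3-23=0; pred: 43+23-17=49
Step 5: prey: 0+0-0=0; pred: 49+0-19=30
Step 6: prey: 0+0-0=0; pred: 30+0-12=18
Step 7: prey: 0+0-0=0; pred: 18+0-7=11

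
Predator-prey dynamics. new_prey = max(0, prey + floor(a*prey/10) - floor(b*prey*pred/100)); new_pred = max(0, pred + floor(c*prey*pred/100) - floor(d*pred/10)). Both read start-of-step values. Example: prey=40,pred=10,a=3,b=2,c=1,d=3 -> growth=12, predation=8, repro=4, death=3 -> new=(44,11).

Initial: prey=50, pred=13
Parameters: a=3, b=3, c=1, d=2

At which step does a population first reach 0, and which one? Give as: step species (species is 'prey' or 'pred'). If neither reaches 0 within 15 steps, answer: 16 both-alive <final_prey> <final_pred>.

Answer: 16 both-alive 2 4

Derivation:
Step 1: prey: 50+15-19=46; pred: 13+6-2=17
Step 2: prey: 46+13-23=36; pred: 17+7-3=21
Step 3: prey: 36+10-22=24; pred: 21+7-4=24
Step 4: prey: 24+7-17=14; pred: 24+5-4=25
Step 5: prey: 14+4-10=8; pred: 25+3-5=23
Step 6: prey: 8+2-5=5; pred: 23+1-4=20
Step 7: prey: 5+1-3=3; pred: 20+1-4=17
Step 8: prey: 3+0-1=2; pred: 17+0-3=14
Step 9: prey: 2+0-0=2; pred: 14+0-2=12
Step 10: prey: 2+0-0=2; pred: 12+0-2=10
Step 11: prey: 2+0-0=2; pred: 10+0-2=8
Step 12: prey: 2+0-0=2; pred: 8+0-1=7
Step 13: prey: 2+0-0=2; pred: 7+0-1=6
Step 14: prey: 2+0-0=2; pred: 6+0-1=5
Step 15: prey: 2+0-0=2; pred: 5+0-1=4
No extinction within 15 steps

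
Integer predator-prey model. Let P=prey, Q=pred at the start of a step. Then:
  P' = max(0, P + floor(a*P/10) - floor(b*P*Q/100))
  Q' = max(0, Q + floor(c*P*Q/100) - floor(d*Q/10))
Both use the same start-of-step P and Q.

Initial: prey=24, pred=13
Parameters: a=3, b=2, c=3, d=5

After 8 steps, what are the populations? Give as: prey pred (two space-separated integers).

Answer: 8 16

Derivation:
Step 1: prey: 24+7-6=25; pred: 13+9-6=16
Step 2: prey: 25+7-8=24; pred: 16+12-8=20
Step 3: prey: 24+7-9=22; pred: 20+14-10=24
Step 4: prey: 22+6-10=18; pred: 24+15-12=27
Step 5: prey: 18+5-9=14; pred: 27+14-13=28
Step 6: prey: 14+4-7=11; pred: 28+11-14=25
Step 7: prey: 11+3-5=9; pred: 25+8-12=21
Step 8: prey: 9+2-3=8; pred: 21+5-10=16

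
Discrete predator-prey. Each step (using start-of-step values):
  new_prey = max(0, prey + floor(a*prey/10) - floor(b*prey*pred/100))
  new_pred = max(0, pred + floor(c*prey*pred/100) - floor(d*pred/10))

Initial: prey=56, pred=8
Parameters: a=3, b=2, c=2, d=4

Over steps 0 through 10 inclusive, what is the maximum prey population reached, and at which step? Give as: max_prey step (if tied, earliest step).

Answer: 67 2

Derivation:
Step 1: prey: 56+16-8=64; pred: 8+8-3=13
Step 2: prey: 64+19-16=67; pred: 13+16-5=24
Step 3: prey: 67+20-32=55; pred: 24+32-9=47
Step 4: prey: 55+16-51=20; pred: 47+51-18=80
Step 5: prey: 20+6-32=0; pred: 80+32-32=80
Step 6: prey: 0+0-0=0; pred: 80+0-32=48
Step 7: prey: 0+0-0=0; pred: 48+0-19=29
Step 8: prey: 0+0-0=0; pred: 29+0-11=18
Step 9: prey: 0+0-0=0; pred: 18+0-7=11
Step 10: prey: 0+0-0=0; pred: 11+0-4=7
Max prey = 67 at step 2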